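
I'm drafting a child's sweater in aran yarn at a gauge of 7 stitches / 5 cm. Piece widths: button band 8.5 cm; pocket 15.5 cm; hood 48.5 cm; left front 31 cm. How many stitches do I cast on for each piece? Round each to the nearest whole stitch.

Rate = 7/5 = 1.4 sts per cm.
button band: 8.5 × 1.4 = 11.90 → 12.
pocket: 15.5 × 1.4 = 21.70 → 22.
hood: 48.5 × 1.4 = 67.90 → 68.
left front: 31 × 1.4 = 43.40 → 43.

button band 12; pocket 22; hood 68; left front 43.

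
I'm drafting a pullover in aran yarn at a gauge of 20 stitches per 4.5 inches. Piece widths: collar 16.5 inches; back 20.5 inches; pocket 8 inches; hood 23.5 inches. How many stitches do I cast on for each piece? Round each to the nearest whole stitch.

Rate = 20/4.5 = 4.444 sts per in.
collar: 16.5 × 4.444 = 73.33 → 73.
back: 20.5 × 4.444 = 91.11 → 91.
pocket: 8 × 4.444 = 35.56 → 36.
hood: 23.5 × 4.444 = 104.44 → 104.

collar 73; back 91; pocket 36; hood 104.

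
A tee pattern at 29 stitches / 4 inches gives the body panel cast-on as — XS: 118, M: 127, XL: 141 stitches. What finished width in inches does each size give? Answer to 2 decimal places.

XS 16.28 inches; M 17.52 inches; XL 19.45 inches.

29/4 = 7.25 sts per in.
XS: 118 / 7.25 = 16.276 → 16.28 in.
M: 127 / 7.25 = 17.517 → 17.52 in.
XL: 141 / 7.25 = 19.448 → 19.45 in.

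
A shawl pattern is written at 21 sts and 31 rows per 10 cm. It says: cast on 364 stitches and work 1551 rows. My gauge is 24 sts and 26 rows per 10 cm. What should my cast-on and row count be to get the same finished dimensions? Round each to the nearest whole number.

Stitches: 364 × 24/21 = 416.00 → 416.
Rows: 1551 × 26/31 = 1300.84 → 1301.

Cast on 416 stitches; work 1301 rows.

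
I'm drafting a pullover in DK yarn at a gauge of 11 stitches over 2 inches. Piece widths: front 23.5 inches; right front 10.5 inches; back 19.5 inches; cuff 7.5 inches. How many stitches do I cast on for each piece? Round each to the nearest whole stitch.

front 129; right front 58; back 107; cuff 41.

Rate = 11/2 = 5.5 sts per in.
front: 23.5 × 5.5 = 129.25 → 129.
right front: 10.5 × 5.5 = 57.75 → 58.
back: 19.5 × 5.5 = 107.25 → 107.
cuff: 7.5 × 5.5 = 41.25 → 41.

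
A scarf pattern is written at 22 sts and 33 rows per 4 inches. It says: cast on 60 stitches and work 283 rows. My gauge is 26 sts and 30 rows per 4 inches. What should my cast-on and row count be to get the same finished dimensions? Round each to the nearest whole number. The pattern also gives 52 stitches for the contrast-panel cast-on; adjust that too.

Stitches: 60 × 26/22 = 70.91 → 71.
Rows: 283 × 30/33 = 257.27 → 257.
contrast-panel cast-on: 52 × 26/22 = 61.45 → 61.

Cast on 71 stitches; work 257 rows; contrast-panel cast-on 61 stitches.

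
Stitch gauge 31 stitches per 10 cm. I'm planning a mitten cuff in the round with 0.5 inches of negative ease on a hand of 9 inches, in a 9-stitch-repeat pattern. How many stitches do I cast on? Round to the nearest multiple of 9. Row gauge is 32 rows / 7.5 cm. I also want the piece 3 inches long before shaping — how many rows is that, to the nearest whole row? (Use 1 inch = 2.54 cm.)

Finished = 9 − 0.5 = 8.5 inches.
8.5 inches × 2.54 = 21.59 cm.
31/10 = 3.1 sts per cm; 21.59 × 3.1 = 66.93 sts.
Nearest multiple of 9 → 63.
3 inches = 7.62 cm; × 4.267 = 32.51 → 33 rows.

Cast on 63 stitches; work 33 rows.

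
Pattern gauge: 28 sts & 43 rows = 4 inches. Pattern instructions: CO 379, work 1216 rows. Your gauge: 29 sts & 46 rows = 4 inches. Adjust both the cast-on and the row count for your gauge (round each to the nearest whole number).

Stitches: 379 × 29/28 = 392.54 → 393.
Rows: 1216 × 46/43 = 1300.84 → 1301.

Cast on 393 stitches; work 1301 rows.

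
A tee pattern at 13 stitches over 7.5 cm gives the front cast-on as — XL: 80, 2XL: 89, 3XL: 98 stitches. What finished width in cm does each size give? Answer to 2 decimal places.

XL 46.15 cm; 2XL 51.35 cm; 3XL 56.54 cm.

13/7.5 = 1.733 sts per cm.
XL: 80 / 1.733 = 46.154 → 46.15 cm.
2XL: 89 / 1.733 = 51.346 → 51.35 cm.
3XL: 98 / 1.733 = 56.538 → 56.54 cm.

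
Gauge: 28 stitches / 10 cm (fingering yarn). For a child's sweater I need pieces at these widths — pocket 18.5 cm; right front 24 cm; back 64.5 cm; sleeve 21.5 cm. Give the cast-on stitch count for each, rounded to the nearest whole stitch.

Rate = 28/10 = 2.8 sts per cm.
pocket: 18.5 × 2.8 = 51.80 → 52.
right front: 24 × 2.8 = 67.20 → 67.
back: 64.5 × 2.8 = 180.60 → 181.
sleeve: 21.5 × 2.8 = 60.20 → 60.

pocket 52; right front 67; back 181; sleeve 60.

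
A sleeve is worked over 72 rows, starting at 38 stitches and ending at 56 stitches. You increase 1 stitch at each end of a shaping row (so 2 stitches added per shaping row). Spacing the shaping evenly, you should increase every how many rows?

Increase every 8th row.

Stitches to add: |56 − 38| = 18.
Shaping rows needed: 18 / 2 = 9.
72 rows / 9 = every 8 rows.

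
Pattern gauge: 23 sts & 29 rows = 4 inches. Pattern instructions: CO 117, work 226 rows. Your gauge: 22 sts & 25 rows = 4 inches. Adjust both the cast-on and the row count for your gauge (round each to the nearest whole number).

Stitches: 117 × 22/23 = 111.91 → 112.
Rows: 226 × 25/29 = 194.83 → 195.

Cast on 112 stitches; work 195 rows.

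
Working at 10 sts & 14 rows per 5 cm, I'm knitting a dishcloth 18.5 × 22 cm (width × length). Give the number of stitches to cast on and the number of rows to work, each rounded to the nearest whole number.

Stitch gauge = 10/5 = 2 sts/cm; 18.5 × 2 = 37.00 → 37 sts.
Row gauge = 14/5 = 2.8 rows/cm; 22 × 2.8 = 61.60 → 62 rows.

Cast on 37 stitches and work 62 rows.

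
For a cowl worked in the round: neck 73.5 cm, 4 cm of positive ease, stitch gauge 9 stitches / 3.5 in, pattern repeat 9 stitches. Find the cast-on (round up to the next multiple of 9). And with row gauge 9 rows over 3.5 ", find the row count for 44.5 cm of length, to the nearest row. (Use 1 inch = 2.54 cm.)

Finished = 73.5 + 4 = 77.5 cm.
77.5 cm × 1/2.54 = 30.51 inches.
9/3.5 = 2.571 sts per in; 30.51 × 2.571 = 78.46 sts.
Next multiple of 9 → 81.
44.5 cm = 17.52 inches; × 2.571 = 45.05 → 45 rows.

Cast on 81 stitches; work 45 rows.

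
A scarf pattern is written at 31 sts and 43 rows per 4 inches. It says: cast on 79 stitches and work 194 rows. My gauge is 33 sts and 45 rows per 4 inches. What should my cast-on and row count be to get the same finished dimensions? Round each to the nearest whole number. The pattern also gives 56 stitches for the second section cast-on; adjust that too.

Stitches: 79 × 33/31 = 84.10 → 84.
Rows: 194 × 45/43 = 203.02 → 203.
second section cast-on: 56 × 33/31 = 59.61 → 60.

Cast on 84 stitches; work 203 rows; second section cast-on 60 stitches.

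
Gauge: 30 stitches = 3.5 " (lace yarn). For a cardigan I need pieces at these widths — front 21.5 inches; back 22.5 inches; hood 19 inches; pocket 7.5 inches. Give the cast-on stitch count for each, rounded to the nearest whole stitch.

front 184; back 193; hood 163; pocket 64.

Rate = 30/3.5 = 8.571 sts per in.
front: 21.5 × 8.571 = 184.29 → 184.
back: 22.5 × 8.571 = 192.86 → 193.
hood: 19 × 8.571 = 162.86 → 163.
pocket: 7.5 × 8.571 = 64.29 → 64.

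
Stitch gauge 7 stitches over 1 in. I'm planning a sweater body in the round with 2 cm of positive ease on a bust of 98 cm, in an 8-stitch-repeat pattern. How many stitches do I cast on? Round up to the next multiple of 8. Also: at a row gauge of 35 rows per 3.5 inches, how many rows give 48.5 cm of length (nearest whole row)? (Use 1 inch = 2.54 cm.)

Cast on 280 stitches; work 191 rows.

Finished = 98 + 2 = 100 cm.
100 cm × 1/2.54 = 39.37 inches.
7/1 = 7 sts per in; 39.37 × 7 = 275.59 sts.
Next multiple of 8 → 280.
48.5 cm = 19.09 inches; × 10 = 190.94 → 191 rows.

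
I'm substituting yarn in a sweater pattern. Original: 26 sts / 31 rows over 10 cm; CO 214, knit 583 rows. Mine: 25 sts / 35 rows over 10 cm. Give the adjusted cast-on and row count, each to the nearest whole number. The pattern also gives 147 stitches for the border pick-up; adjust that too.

Stitches: 214 × 25/26 = 205.77 → 206.
Rows: 583 × 35/31 = 658.23 → 658.
border pick-up: 147 × 25/26 = 141.35 → 141.

Cast on 206 stitches; work 658 rows; border pick-up 141 stitches.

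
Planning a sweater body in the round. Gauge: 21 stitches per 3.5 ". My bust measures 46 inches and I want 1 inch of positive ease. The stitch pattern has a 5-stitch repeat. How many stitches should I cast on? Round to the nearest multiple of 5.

CO 280 sts.

Finished = 46 + 1 = 47 inches.
21 / 3.5 = 6 sts/in.
47 × 6 = 282.00 sts.
Nearest multiple of 5: 280.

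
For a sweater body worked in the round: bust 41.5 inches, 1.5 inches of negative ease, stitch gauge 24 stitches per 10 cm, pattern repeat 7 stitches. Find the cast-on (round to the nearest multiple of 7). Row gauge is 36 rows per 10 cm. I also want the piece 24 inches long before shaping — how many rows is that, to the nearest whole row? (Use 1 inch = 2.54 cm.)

Cast on 245 stitches; work 219 rows.

Finished = 41.5 − 1.5 = 40 inches.
40 inches × 2.54 = 101.60 cm.
24/10 = 2.4 sts per cm; 101.60 × 2.4 = 243.84 sts.
Nearest multiple of 7 → 245.
24 inches = 60.96 cm; × 3.6 = 219.46 → 219 rows.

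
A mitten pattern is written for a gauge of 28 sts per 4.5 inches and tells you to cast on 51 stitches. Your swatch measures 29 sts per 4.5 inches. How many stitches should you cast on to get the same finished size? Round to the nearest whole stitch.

Cast on 53 stitches.

Scale factor = 29 / 28 = 1.036.
51 × 29 / 28 = 52.82 sts.
→ 53 sts.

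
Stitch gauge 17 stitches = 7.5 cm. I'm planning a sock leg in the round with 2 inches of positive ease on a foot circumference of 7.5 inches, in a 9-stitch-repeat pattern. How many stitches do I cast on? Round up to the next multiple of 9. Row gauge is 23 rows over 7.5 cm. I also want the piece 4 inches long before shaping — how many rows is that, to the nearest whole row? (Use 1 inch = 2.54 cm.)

Cast on 63 stitches; work 31 rows.

Finished = 7.5 + 2 = 9.5 inches.
9.5 inches × 2.54 = 24.13 cm.
17/7.5 = 2.267 sts per cm; 24.13 × 2.267 = 54.69 sts.
Next multiple of 9 → 63.
4 inches = 10.16 cm; × 3.067 = 31.16 → 31 rows.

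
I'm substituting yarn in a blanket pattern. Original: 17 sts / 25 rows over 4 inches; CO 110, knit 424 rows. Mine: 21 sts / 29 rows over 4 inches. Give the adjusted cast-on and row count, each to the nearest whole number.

Cast on 136 stitches; work 492 rows.

Stitches: 110 × 21/17 = 135.88 → 136.
Rows: 424 × 29/25 = 491.84 → 492.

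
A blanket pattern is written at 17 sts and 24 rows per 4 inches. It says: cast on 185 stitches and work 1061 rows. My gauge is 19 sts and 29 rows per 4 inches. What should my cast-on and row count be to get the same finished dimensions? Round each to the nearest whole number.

Cast on 207 stitches; work 1282 rows.

Stitches: 185 × 19/17 = 206.76 → 207.
Rows: 1061 × 29/24 = 1282.04 → 1282.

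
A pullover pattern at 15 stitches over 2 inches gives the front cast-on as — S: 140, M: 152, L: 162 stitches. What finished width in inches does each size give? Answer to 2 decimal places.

S 18.67 inches; M 20.27 inches; L 21.60 inches.

15/2 = 7.5 sts per in.
S: 140 / 7.5 = 18.667 → 18.67 in.
M: 152 / 7.5 = 20.267 → 20.27 in.
L: 162 / 7.5 = 21.600 → 21.60 in.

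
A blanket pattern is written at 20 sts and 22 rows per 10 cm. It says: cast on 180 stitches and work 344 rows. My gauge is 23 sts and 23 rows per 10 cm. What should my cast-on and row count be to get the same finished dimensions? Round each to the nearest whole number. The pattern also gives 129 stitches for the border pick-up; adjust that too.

Stitches: 180 × 23/20 = 207.00 → 207.
Rows: 344 × 23/22 = 359.64 → 360.
border pick-up: 129 × 23/20 = 148.35 → 148.

Cast on 207 stitches; work 360 rows; border pick-up 148 stitches.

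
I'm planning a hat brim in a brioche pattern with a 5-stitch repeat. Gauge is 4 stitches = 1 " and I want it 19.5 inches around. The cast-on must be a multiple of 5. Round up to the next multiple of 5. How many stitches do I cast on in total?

CO 80 sts.

4 / 1 = 4 sts per inch.
19.5 × 4 = 78.00 sts.
Next multiple of 5: 80.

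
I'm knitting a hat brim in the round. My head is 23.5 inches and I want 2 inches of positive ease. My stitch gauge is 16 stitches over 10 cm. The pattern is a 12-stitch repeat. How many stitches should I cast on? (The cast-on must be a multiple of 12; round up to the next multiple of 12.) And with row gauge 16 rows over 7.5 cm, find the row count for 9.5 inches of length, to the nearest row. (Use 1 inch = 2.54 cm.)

Finished = 23.5 + 2 = 25.5 inches.
25.5 inches × 2.54 = 64.77 cm.
16/10 = 1.6 sts per cm; 64.77 × 1.6 = 103.63 sts.
Next multiple of 12 → 108.
9.5 inches = 24.13 cm; × 2.133 = 51.48 → 51 rows.

Cast on 108 stitches; work 51 rows.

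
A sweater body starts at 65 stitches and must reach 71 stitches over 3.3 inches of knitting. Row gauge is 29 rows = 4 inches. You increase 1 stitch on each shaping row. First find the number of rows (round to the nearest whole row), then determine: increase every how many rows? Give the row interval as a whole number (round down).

Increase every 4th row.

Rows = 3.3 × 7.25 = 23.9 → 24 rows.
Stitches to add: 6 → 6 shaping rows (at 1 st each).
24 / 6 = 4.00 → every 4 rows.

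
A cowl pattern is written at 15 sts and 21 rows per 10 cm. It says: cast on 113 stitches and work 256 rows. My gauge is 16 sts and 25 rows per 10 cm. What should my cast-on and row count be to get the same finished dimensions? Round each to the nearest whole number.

Cast on 121 stitches; work 305 rows.

Stitches: 113 × 16/15 = 120.53 → 121.
Rows: 256 × 25/21 = 304.76 → 305.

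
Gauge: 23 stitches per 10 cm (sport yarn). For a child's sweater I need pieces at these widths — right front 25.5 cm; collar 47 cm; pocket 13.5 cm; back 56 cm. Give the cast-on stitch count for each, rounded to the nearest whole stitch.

Rate = 23/10 = 2.3 sts per cm.
right front: 25.5 × 2.3 = 58.65 → 59.
collar: 47 × 2.3 = 108.10 → 108.
pocket: 13.5 × 2.3 = 31.05 → 31.
back: 56 × 2.3 = 128.80 → 129.

right front 59; collar 108; pocket 31; back 129.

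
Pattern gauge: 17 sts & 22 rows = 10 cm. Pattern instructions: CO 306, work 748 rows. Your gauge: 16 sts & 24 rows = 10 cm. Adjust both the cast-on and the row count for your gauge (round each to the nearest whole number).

Cast on 288 stitches; work 816 rows.

Stitches: 306 × 16/17 = 288.00 → 288.
Rows: 748 × 24/22 = 816.00 → 816.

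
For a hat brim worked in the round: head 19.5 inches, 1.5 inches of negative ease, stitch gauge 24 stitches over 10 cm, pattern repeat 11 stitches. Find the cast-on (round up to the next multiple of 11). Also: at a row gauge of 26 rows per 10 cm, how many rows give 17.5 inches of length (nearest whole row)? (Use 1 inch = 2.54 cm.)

Finished = 19.5 − 1.5 = 18 inches.
18 inches × 2.54 = 45.72 cm.
24/10 = 2.4 sts per cm; 45.72 × 2.4 = 109.73 sts.
Next multiple of 11 → 110.
17.5 inches = 44.45 cm; × 2.6 = 115.57 → 116 rows.

Cast on 110 stitches; work 116 rows.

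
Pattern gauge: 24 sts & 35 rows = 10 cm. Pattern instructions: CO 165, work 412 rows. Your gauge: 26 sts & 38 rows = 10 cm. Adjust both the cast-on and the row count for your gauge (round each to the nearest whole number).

Stitches: 165 × 26/24 = 178.75 → 179.
Rows: 412 × 38/35 = 447.31 → 447.

Cast on 179 stitches; work 447 rows.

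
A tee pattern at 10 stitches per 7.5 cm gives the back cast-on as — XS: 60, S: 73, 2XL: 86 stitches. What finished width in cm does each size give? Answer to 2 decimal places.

10/7.5 = 1.333 sts per cm.
XS: 60 / 1.333 = 45.000 → 45.00 cm.
S: 73 / 1.333 = 54.750 → 54.75 cm.
2XL: 86 / 1.333 = 64.500 → 64.50 cm.

XS 45.00 cm; S 54.75 cm; 2XL 64.50 cm.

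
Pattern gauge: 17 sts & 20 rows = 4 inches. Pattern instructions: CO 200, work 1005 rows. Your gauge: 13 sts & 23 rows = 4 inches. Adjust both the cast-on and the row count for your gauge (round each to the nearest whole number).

Stitches: 200 × 13/17 = 152.94 → 153.
Rows: 1005 × 23/20 = 1155.75 → 1156.

Cast on 153 stitches; work 1156 rows.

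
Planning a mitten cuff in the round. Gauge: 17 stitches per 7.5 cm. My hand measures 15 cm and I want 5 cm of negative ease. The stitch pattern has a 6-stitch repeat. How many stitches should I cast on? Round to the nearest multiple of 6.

Finished = 15 − 5 = 10 cm.
17 / 7.5 = 2.267 sts/cm.
10 × 2.267 = 22.67 sts.
Nearest multiple of 6: 24.

24 stitches.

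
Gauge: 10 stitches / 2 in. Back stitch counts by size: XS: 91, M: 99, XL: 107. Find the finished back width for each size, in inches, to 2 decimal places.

10/2 = 5 sts per in.
XS: 91 / 5 = 18.200 → 18.20 in.
M: 99 / 5 = 19.800 → 19.80 in.
XL: 107 / 5 = 21.400 → 21.40 in.

XS 18.20 inches; M 19.80 inches; XL 21.40 inches.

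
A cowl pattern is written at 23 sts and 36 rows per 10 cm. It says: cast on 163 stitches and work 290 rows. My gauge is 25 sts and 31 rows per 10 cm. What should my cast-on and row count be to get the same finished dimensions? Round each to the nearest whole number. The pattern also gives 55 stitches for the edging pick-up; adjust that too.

Stitches: 163 × 25/23 = 177.17 → 177.
Rows: 290 × 31/36 = 249.72 → 250.
edging pick-up: 55 × 25/23 = 59.78 → 60.

Cast on 177 stitches; work 250 rows; edging pick-up 60 stitches.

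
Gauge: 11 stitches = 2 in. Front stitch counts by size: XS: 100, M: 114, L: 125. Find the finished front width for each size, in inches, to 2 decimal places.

XS 18.18 inches; M 20.73 inches; L 22.73 inches.

11/2 = 5.5 sts per in.
XS: 100 / 5.5 = 18.182 → 18.18 in.
M: 114 / 5.5 = 20.727 → 20.73 in.
L: 125 / 5.5 = 22.727 → 22.73 in.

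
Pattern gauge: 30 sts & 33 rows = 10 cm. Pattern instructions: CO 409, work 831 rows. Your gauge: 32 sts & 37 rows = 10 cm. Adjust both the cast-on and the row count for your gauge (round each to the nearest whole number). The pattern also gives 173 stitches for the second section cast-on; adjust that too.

Cast on 436 stitches; work 932 rows; second section cast-on 185 stitches.

Stitches: 409 × 32/30 = 436.27 → 436.
Rows: 831 × 37/33 = 931.73 → 932.
second section cast-on: 173 × 32/30 = 184.53 → 185.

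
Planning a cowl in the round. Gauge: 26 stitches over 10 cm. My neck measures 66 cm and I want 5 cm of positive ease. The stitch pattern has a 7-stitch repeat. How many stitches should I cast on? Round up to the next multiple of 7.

Finished = 66 + 5 = 71 cm.
26 / 10 = 2.6 sts/cm.
71 × 2.6 = 184.60 sts.
Next multiple of 7: 189.

CO 189 sts.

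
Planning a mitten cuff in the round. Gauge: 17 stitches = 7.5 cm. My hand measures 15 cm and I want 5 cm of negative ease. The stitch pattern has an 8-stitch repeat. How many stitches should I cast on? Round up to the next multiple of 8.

Cast on 24 stitches.

Finished = 15 − 5 = 10 cm.
17 / 7.5 = 2.267 sts/cm.
10 × 2.267 = 22.67 sts.
Next multiple of 8: 24.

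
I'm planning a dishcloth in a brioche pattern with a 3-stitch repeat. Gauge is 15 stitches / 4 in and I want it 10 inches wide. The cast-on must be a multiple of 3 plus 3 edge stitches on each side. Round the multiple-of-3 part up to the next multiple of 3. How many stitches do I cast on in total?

39 stitches.

15 / 4 = 3.75 sts per inch.
10 × 3.75 = 37.50 sts.
Less 6 edge sts → 31.50 for the repeat.
Next multiple of 3: 33.
Add back 6 edge sts → 39.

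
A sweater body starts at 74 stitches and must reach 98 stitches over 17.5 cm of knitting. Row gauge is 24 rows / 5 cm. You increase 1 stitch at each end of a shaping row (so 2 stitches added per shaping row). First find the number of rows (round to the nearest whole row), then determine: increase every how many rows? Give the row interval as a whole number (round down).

Rows = 17.5 × 4.8 = 84.0 → 84 rows.
Stitches to add: 24 → 12 shaping rows (at 2 st each).
84 / 12 = 7.00 → every 7 rows.

Increase every 7th row.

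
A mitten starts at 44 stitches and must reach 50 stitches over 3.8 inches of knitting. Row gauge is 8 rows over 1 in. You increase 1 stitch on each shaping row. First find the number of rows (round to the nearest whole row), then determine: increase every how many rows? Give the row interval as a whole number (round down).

Increase every 5th row.

Rows = 3.8 × 8 = 30.4 → 30 rows.
Stitches to add: 6 → 6 shaping rows (at 1 st each).
30 / 6 = 5.00 → every 5 rows.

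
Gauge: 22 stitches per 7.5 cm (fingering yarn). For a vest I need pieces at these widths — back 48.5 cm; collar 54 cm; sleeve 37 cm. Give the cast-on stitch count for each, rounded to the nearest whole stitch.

Rate = 22/7.5 = 2.933 sts per cm.
back: 48.5 × 2.933 = 142.27 → 142.
collar: 54 × 2.933 = 158.40 → 158.
sleeve: 37 × 2.933 = 108.53 → 109.

back 142; collar 158; sleeve 109.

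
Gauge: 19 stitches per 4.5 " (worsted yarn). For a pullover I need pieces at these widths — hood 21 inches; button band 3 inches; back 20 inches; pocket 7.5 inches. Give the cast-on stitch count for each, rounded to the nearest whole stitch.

hood 89; button band 13; back 84; pocket 32.

Rate = 19/4.5 = 4.222 sts per in.
hood: 21 × 4.222 = 88.67 → 89.
button band: 3 × 4.222 = 12.67 → 13.
back: 20 × 4.222 = 84.44 → 84.
pocket: 7.5 × 4.222 = 31.67 → 32.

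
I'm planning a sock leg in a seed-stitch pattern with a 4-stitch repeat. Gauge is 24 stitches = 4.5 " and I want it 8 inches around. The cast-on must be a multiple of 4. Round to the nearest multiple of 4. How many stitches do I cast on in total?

24 / 4.5 = 5.333 sts per inch.
8 × 5.333 = 42.67 sts.
Nearest multiple of 4: 44.

44 stitches.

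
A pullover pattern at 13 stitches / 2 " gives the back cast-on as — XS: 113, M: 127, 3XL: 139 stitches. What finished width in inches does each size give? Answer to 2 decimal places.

13/2 = 6.5 sts per in.
XS: 113 / 6.5 = 17.385 → 17.38 in.
M: 127 / 6.5 = 19.538 → 19.54 in.
3XL: 139 / 6.5 = 21.385 → 21.38 in.

XS 17.38 inches; M 19.54 inches; 3XL 21.38 inches.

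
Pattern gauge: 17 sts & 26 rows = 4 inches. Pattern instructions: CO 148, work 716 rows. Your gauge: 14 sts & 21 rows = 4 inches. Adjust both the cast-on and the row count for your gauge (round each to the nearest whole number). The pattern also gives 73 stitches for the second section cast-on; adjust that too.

Cast on 122 stitches; work 578 rows; second section cast-on 60 stitches.

Stitches: 148 × 14/17 = 121.88 → 122.
Rows: 716 × 21/26 = 578.31 → 578.
second section cast-on: 73 × 14/17 = 60.12 → 60.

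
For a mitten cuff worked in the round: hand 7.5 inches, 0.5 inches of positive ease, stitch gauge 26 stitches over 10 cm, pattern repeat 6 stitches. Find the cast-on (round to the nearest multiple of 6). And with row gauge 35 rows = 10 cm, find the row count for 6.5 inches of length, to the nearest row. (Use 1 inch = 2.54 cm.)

Cast on 54 stitches; work 58 rows.

Finished = 7.5 + 0.5 = 8 inches.
8 inches × 2.54 = 20.32 cm.
26/10 = 2.6 sts per cm; 20.32 × 2.6 = 52.83 sts.
Nearest multiple of 6 → 54.
6.5 inches = 16.51 cm; × 3.5 = 57.78 → 58 rows.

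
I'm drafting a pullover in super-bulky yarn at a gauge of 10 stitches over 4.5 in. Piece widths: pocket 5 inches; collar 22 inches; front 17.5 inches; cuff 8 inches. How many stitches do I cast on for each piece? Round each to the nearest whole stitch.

Rate = 10/4.5 = 2.222 sts per in.
pocket: 5 × 2.222 = 11.11 → 11.
collar: 22 × 2.222 = 48.89 → 49.
front: 17.5 × 2.222 = 38.89 → 39.
cuff: 8 × 2.222 = 17.78 → 18.

pocket 11; collar 49; front 39; cuff 18.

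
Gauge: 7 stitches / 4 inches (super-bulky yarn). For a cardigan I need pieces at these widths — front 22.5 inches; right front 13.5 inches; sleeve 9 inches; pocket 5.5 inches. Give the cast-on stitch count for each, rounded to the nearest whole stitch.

Rate = 7/4 = 1.75 sts per in.
front: 22.5 × 1.75 = 39.38 → 39.
right front: 13.5 × 1.75 = 23.62 → 24.
sleeve: 9 × 1.75 = 15.75 → 16.
pocket: 5.5 × 1.75 = 9.62 → 10.

front 39; right front 24; sleeve 16; pocket 10.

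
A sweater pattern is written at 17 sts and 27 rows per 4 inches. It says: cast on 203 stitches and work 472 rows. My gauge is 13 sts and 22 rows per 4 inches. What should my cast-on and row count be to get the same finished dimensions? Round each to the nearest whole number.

Cast on 155 stitches; work 385 rows.

Stitches: 203 × 13/17 = 155.24 → 155.
Rows: 472 × 22/27 = 384.59 → 385.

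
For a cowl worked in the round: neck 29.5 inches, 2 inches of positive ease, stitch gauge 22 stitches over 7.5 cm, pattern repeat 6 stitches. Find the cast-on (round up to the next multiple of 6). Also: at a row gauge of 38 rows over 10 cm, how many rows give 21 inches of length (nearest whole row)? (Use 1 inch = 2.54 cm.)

Cast on 240 stitches; work 203 rows.

Finished = 29.5 + 2 = 31.5 inches.
31.5 inches × 2.54 = 80.01 cm.
22/7.5 = 2.933 sts per cm; 80.01 × 2.933 = 234.70 sts.
Next multiple of 6 → 240.
21 inches = 53.34 cm; × 3.8 = 202.69 → 203 rows.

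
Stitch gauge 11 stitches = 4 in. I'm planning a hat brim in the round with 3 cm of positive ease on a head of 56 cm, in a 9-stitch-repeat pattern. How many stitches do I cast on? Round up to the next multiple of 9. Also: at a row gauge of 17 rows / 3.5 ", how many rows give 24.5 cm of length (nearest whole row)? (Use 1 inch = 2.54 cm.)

Cast on 72 stitches; work 47 rows.

Finished = 56 + 3 = 59 cm.
59 cm × 1/2.54 = 23.23 inches.
11/4 = 2.75 sts per in; 23.23 × 2.75 = 63.88 sts.
Next multiple of 9 → 72.
24.5 cm = 9.65 inches; × 4.857 = 46.85 → 47 rows.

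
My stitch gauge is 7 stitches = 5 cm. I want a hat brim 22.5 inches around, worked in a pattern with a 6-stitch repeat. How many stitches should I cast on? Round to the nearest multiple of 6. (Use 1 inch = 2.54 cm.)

78 stitches.

22.5 in = 22.5 × 2.54 = 57.15 cm.
7 / 5 = 1.4 sts/cm.
57.15 × 1.4 = 80.01 sts.
→ 78.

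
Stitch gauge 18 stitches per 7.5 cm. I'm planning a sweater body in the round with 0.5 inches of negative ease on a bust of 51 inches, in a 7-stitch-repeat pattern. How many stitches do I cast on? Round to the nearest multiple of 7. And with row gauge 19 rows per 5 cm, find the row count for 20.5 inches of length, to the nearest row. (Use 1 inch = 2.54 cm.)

Cast on 308 stitches; work 198 rows.

Finished = 51 − 0.5 = 50.5 inches.
50.5 inches × 2.54 = 128.27 cm.
18/7.5 = 2.4 sts per cm; 128.27 × 2.4 = 307.85 sts.
Nearest multiple of 7 → 308.
20.5 inches = 52.07 cm; × 3.8 = 197.87 → 198 rows.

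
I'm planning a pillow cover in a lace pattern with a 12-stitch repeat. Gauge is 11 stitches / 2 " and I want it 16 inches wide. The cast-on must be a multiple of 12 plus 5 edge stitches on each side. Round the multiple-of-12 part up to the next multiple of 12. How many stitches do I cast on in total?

11 / 2 = 5.5 sts per inch.
16 × 5.5 = 88.00 sts.
Less 10 edge sts → 78.00 for the repeat.
Next multiple of 12: 84.
Add back 10 edge sts → 94.

CO 94 sts.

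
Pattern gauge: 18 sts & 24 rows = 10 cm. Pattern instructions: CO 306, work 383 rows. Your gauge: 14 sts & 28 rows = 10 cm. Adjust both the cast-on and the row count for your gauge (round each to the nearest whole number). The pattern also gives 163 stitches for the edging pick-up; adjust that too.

Cast on 238 stitches; work 447 rows; edging pick-up 127 stitches.

Stitches: 306 × 14/18 = 238.00 → 238.
Rows: 383 × 28/24 = 446.83 → 447.
edging pick-up: 163 × 14/18 = 126.78 → 127.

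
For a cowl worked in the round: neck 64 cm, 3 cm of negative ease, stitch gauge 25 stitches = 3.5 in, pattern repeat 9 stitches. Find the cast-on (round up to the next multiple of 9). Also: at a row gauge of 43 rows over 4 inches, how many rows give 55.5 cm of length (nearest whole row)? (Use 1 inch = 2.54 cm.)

Finished = 64 − 3 = 61 cm.
61 cm × 1/2.54 = 24.02 inches.
25/3.5 = 7.143 sts per in; 24.02 × 7.143 = 171.54 sts.
Next multiple of 9 → 180.
55.5 cm = 21.85 inches; × 10.75 = 234.89 → 235 rows.

Cast on 180 stitches; work 235 rows.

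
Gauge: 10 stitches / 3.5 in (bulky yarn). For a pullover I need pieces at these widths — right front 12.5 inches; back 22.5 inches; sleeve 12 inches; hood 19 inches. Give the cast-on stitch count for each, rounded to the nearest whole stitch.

right front 36; back 64; sleeve 34; hood 54.

Rate = 10/3.5 = 2.857 sts per in.
right front: 12.5 × 2.857 = 35.71 → 36.
back: 22.5 × 2.857 = 64.29 → 64.
sleeve: 12 × 2.857 = 34.29 → 34.
hood: 19 × 2.857 = 54.29 → 54.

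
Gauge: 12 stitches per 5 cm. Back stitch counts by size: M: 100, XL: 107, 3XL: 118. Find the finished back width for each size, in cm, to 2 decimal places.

12/5 = 2.4 sts per cm.
M: 100 / 2.4 = 41.667 → 41.67 cm.
XL: 107 / 2.4 = 44.583 → 44.58 cm.
3XL: 118 / 2.4 = 49.167 → 49.17 cm.

M 41.67 cm; XL 44.58 cm; 3XL 49.17 cm.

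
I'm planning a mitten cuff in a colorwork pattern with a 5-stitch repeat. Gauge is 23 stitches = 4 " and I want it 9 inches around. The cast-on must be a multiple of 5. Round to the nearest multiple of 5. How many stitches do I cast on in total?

23 / 4 = 5.75 sts per inch.
9 × 5.75 = 51.75 sts.
Nearest multiple of 5: 50.

50 stitches.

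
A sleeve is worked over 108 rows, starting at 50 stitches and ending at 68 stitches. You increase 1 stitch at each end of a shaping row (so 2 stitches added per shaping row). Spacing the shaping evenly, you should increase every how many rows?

Stitches to add: |68 − 50| = 18.
Shaping rows needed: 18 / 2 = 9.
108 rows / 9 = every 12 rows.

Increase every 12th row.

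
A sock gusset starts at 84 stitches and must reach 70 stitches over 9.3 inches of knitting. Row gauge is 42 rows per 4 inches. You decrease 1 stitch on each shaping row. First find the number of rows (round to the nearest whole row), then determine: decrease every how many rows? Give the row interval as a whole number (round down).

Rows = 9.3 × 10.5 = 97.7 → 98 rows.
Stitches to remove: 14 → 14 shaping rows (at 1 st each).
98 / 14 = 7.00 → every 7 rows.

Decrease every 7th row.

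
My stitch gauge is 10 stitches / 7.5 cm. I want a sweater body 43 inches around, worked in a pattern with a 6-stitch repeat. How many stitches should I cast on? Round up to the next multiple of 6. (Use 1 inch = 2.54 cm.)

43 in = 43 × 2.54 = 109.22 cm.
10 / 7.5 = 1.333 sts/cm.
109.22 × 1.333 = 145.63 sts.
→ 150.

150 stitches.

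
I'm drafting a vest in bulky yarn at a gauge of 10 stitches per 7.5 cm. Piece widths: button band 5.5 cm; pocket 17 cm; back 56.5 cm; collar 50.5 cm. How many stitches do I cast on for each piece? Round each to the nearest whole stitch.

button band 7; pocket 23; back 75; collar 67.

Rate = 10/7.5 = 1.333 sts per cm.
button band: 5.5 × 1.333 = 7.33 → 7.
pocket: 17 × 1.333 = 22.67 → 23.
back: 56.5 × 1.333 = 75.33 → 75.
collar: 50.5 × 1.333 = 67.33 → 67.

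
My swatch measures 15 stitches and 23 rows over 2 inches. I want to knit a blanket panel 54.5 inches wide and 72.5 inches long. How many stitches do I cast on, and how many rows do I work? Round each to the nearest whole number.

Stitch gauge = 15/2 = 7.5 sts/in; 54.5 × 7.5 = 408.75 → 409 sts.
Row gauge = 23/2 = 11.5 rows/in; 72.5 × 11.5 = 833.75 → 834 rows.

Cast on 409 stitches and work 834 rows.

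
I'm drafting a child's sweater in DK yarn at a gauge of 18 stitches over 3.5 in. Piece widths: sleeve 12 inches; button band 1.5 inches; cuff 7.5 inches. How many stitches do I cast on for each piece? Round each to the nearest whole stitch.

Rate = 18/3.5 = 5.143 sts per in.
sleeve: 12 × 5.143 = 61.71 → 62.
button band: 1.5 × 5.143 = 7.71 → 8.
cuff: 7.5 × 5.143 = 38.57 → 39.

sleeve 62; button band 8; cuff 39.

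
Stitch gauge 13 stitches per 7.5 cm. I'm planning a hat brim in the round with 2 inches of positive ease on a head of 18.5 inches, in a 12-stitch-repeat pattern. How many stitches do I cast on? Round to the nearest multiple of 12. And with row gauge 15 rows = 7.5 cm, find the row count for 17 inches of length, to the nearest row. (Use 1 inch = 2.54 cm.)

Cast on 96 stitches; work 86 rows.

Finished = 18.5 + 2 = 20.5 inches.
20.5 inches × 2.54 = 52.07 cm.
13/7.5 = 1.733 sts per cm; 52.07 × 1.733 = 90.25 sts.
Nearest multiple of 12 → 96.
17 inches = 43.18 cm; × 2 = 86.36 → 86 rows.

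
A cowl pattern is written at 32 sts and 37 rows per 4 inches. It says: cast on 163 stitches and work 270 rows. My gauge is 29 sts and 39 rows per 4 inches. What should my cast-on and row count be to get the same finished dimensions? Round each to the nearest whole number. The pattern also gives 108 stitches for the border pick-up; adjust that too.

Stitches: 163 × 29/32 = 147.72 → 148.
Rows: 270 × 39/37 = 284.59 → 285.
border pick-up: 108 × 29/32 = 97.88 → 98.

Cast on 148 stitches; work 285 rows; border pick-up 98 stitches.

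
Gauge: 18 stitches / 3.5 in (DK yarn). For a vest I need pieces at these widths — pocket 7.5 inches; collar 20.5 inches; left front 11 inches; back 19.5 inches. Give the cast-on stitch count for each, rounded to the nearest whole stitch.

Rate = 18/3.5 = 5.143 sts per in.
pocket: 7.5 × 5.143 = 38.57 → 39.
collar: 20.5 × 5.143 = 105.43 → 105.
left front: 11 × 5.143 = 56.57 → 57.
back: 19.5 × 5.143 = 100.29 → 100.

pocket 39; collar 105; left front 57; back 100.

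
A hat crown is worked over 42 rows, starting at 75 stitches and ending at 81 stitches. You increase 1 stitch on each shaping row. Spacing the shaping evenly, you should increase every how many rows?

Stitches to add: |81 − 75| = 6.
Shaping rows needed: 6 / 1 = 6.
42 rows / 6 = every 7 rows.

Increase every 7th row.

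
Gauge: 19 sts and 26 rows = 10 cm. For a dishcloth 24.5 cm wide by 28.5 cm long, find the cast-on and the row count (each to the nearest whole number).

Cast on 47 stitches and work 74 rows.

Stitch gauge = 19/10 = 1.9 sts/cm; 24.5 × 1.9 = 46.55 → 47 sts.
Row gauge = 26/10 = 2.6 rows/cm; 28.5 × 2.6 = 74.10 → 74 rows.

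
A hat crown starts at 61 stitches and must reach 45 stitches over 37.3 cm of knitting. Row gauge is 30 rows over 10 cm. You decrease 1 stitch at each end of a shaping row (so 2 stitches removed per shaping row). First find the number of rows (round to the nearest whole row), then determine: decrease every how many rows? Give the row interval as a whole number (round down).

Decrease every 14th row.

Rows = 37.3 × 3 = 111.9 → 112 rows.
Stitches to remove: 16 → 8 shaping rows (at 2 st each).
112 / 8 = 14.00 → every 14 rows.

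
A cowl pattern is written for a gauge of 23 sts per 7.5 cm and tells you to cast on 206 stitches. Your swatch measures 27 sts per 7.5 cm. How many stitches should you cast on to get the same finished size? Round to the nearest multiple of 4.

Scale factor = 27 / 23 = 1.174.
206 × 27 / 23 = 241.83 sts.
→ 240 sts.

CO 240 sts.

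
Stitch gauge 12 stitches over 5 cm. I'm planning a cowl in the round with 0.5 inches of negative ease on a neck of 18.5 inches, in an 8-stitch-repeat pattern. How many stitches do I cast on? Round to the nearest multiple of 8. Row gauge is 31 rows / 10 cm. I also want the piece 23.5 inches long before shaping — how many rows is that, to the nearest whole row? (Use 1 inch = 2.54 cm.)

Finished = 18.5 − 0.5 = 18 inches.
18 inches × 2.54 = 45.72 cm.
12/5 = 2.4 sts per cm; 45.72 × 2.4 = 109.73 sts.
Nearest multiple of 8 → 112.
23.5 inches = 59.69 cm; × 3.1 = 185.04 → 185 rows.

Cast on 112 stitches; work 185 rows.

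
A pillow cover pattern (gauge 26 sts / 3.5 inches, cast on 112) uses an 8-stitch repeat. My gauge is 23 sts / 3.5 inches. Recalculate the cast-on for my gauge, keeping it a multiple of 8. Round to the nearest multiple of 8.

112 × 23 / 26 = 99.08.
Nearest multiple of 8: 96.

Cast on 96 stitches.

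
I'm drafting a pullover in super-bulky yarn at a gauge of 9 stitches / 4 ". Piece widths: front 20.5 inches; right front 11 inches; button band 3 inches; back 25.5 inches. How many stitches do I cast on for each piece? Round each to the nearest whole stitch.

front 46; right front 25; button band 7; back 57.

Rate = 9/4 = 2.25 sts per in.
front: 20.5 × 2.25 = 46.12 → 46.
right front: 11 × 2.25 = 24.75 → 25.
button band: 3 × 2.25 = 6.75 → 7.
back: 25.5 × 2.25 = 57.38 → 57.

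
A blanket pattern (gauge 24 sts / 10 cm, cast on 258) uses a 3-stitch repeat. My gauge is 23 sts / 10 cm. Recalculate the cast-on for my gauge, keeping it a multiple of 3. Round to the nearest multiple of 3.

CO 246 sts.

258 × 23 / 24 = 247.25.
Nearest multiple of 3: 246.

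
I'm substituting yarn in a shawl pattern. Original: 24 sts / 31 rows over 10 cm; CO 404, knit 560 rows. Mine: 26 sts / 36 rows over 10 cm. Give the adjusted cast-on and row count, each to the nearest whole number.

Stitches: 404 × 26/24 = 437.67 → 438.
Rows: 560 × 36/31 = 650.32 → 650.

Cast on 438 stitches; work 650 rows.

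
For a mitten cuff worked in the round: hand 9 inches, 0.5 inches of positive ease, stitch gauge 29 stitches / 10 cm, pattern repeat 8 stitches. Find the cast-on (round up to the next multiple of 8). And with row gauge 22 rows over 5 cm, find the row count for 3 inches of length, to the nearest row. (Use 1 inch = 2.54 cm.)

Cast on 72 stitches; work 34 rows.

Finished = 9 + 0.5 = 9.5 inches.
9.5 inches × 2.54 = 24.13 cm.
29/10 = 2.9 sts per cm; 24.13 × 2.9 = 69.98 sts.
Next multiple of 8 → 72.
3 inches = 7.62 cm; × 4.4 = 33.53 → 34 rows.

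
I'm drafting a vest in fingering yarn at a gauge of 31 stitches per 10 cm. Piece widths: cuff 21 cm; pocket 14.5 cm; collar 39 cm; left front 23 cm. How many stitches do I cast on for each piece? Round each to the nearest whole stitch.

Rate = 31/10 = 3.1 sts per cm.
cuff: 21 × 3.1 = 65.10 → 65.
pocket: 14.5 × 3.1 = 44.95 → 45.
collar: 39 × 3.1 = 120.90 → 121.
left front: 23 × 3.1 = 71.30 → 71.

cuff 65; pocket 45; collar 121; left front 71.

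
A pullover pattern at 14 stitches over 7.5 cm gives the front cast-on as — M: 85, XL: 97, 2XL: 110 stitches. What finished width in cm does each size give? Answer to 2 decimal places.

14/7.5 = 1.867 sts per cm.
M: 85 / 1.867 = 45.536 → 45.54 cm.
XL: 97 / 1.867 = 51.964 → 51.96 cm.
2XL: 110 / 1.867 = 58.929 → 58.93 cm.

M 45.54 cm; XL 51.96 cm; 2XL 58.93 cm.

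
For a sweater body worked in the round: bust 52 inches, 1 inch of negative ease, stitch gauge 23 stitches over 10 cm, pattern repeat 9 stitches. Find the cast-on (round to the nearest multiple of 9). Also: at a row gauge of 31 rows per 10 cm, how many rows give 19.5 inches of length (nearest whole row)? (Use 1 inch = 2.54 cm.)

Finished = 52 − 1 = 51 inches.
51 inches × 2.54 = 129.54 cm.
23/10 = 2.3 sts per cm; 129.54 × 2.3 = 297.94 sts.
Nearest multiple of 9 → 297.
19.5 inches = 49.53 cm; × 3.1 = 153.54 → 154 rows.

Cast on 297 stitches; work 154 rows.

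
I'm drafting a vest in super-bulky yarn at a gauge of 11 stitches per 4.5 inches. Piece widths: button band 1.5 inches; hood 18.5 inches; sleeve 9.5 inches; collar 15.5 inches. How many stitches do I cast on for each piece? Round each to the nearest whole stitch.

Rate = 11/4.5 = 2.444 sts per in.
button band: 1.5 × 2.444 = 3.67 → 4.
hood: 18.5 × 2.444 = 45.22 → 45.
sleeve: 9.5 × 2.444 = 23.22 → 23.
collar: 15.5 × 2.444 = 37.89 → 38.

button band 4; hood 45; sleeve 23; collar 38.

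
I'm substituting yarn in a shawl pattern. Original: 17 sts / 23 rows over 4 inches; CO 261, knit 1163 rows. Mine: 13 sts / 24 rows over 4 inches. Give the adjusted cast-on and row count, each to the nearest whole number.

Stitches: 261 × 13/17 = 199.59 → 200.
Rows: 1163 × 24/23 = 1213.57 → 1214.

Cast on 200 stitches; work 1214 rows.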